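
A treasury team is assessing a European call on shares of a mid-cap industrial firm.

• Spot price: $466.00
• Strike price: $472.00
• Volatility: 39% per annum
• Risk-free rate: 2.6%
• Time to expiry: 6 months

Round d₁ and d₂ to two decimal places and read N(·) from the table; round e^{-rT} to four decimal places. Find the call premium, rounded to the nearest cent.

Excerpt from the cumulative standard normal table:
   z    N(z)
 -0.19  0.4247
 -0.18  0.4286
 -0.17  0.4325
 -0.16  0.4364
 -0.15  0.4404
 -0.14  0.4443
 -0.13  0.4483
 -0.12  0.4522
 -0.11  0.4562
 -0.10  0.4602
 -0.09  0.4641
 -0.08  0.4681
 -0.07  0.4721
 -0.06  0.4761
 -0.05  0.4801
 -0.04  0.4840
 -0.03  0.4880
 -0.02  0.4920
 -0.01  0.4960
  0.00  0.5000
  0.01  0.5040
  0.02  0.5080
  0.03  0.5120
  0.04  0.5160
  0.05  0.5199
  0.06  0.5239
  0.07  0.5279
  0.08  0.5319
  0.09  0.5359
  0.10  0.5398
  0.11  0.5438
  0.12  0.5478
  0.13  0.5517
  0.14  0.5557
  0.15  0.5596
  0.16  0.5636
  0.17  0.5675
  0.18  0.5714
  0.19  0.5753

$51.95

σ√T = 0.39 × 0.7071 = 0.2758
d₁ = [ln(466/472) + (0.026 + 0.39²/2)·0.5] / 0.2758 = [-0.0128 + 0.0510] / 0.2758 = 0.1386 which rounds to 0.14
d₂ = d₁ − σ√T = 0.1386 − 0.2758 = -0.1371 which rounds to -0.14
e^(−rT) = e^(−0.026·0.5) = 0.9871
C = 466·N(0.14) − 472·0.9871·N(-0.14) = 466·0.5557 − 472·0.9871·0.4443 = 258.9562 − 207.0043 = 51.9519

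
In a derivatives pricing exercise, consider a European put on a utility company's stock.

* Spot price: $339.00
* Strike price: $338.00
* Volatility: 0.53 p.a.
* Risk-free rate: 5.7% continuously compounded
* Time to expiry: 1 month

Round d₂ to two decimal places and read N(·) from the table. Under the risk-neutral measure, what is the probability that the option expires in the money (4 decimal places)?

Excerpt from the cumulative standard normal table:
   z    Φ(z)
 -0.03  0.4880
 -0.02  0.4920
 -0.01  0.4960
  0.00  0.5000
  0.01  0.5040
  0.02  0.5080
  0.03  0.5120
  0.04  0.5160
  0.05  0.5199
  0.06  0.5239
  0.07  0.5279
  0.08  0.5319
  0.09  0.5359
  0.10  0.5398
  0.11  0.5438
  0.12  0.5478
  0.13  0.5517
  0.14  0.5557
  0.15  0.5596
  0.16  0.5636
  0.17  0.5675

0.5120

σ√T = 0.53 × 0.2887 = 0.1530
d₁ = [ln(339/338) + (0.057 + 0.53²/2)·0.08333] / 0.1530 = [0.0030 + 0.0165] / 0.1530 = 0.1269 → 0.13
d₂ = d₁ − σ√T = 0.1269 − 0.1530 = -0.0261 → -0.03
Risk-neutral Pr[S_T < K] = N(−d₂) = N(0.03) = 0.5120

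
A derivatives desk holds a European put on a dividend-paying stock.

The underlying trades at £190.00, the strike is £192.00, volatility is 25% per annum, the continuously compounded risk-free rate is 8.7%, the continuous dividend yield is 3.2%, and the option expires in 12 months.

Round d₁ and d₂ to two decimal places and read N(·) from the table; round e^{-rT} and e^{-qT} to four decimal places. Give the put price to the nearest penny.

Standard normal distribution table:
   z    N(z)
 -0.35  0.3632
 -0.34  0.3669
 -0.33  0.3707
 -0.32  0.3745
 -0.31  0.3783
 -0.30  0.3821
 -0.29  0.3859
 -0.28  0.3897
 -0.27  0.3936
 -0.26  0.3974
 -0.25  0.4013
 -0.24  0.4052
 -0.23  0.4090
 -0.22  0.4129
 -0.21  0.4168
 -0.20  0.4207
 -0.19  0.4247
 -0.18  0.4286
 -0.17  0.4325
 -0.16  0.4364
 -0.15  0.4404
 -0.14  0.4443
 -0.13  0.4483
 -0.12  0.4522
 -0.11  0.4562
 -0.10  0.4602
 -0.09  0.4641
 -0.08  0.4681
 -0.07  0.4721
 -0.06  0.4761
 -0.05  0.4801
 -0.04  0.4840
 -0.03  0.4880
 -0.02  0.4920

σ√T = 0.25·√1 = 0.2500
d₁ = [ln(190/192) + (0.087 − 0.032 + ½·0.25²)·1] / (σ√T) = (-0.0105 + 0.0862) / 0.2500 = 0.3031 ⇒ 0.30
d₂ = 0.3031 − 0.2500 = 0.0531 ⇒ 0.05
e^(−qT) = e^(−0.032·1) = 0.9685;  e^(−rT) = e^(−0.087·1) = 0.9167
N(−d₂) = N(-0.05) = 0.4801;  N(−d₁) = N(-0.30) = 0.3821
P = 192·0.9167·0.4801 − 190·0.9685·0.3821 = 84.5007 − 70.3121 = 14.1885

£14.19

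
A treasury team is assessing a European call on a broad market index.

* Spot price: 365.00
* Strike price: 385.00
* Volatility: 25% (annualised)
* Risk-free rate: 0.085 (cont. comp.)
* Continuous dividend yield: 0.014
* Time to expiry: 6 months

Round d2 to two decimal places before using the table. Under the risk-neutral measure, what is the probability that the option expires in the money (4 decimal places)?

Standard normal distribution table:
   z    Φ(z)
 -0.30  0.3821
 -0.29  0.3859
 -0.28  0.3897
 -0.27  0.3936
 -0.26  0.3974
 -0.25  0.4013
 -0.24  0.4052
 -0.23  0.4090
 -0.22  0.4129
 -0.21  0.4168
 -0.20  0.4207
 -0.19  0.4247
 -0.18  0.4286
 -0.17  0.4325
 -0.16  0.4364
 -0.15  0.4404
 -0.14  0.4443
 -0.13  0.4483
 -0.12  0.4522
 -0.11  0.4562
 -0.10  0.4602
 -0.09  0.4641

0.4247

σ√T = 0.25 × 0.7071 = 0.1768
d₁ = [ln(365/385) + (0.085 − 0.014 + 0.25²/2)·0.5] / 0.1768 = [-0.0533 + 0.0511] / 0.1768 = -0.0126 which rounds to -0.01
d₂ = d₁ − σ√T = -0.0126 − 0.1768 = -0.1893 which rounds to -0.19
Risk-neutral Pr[S_T > K] = N(d₂) = N(-0.19) = 0.4247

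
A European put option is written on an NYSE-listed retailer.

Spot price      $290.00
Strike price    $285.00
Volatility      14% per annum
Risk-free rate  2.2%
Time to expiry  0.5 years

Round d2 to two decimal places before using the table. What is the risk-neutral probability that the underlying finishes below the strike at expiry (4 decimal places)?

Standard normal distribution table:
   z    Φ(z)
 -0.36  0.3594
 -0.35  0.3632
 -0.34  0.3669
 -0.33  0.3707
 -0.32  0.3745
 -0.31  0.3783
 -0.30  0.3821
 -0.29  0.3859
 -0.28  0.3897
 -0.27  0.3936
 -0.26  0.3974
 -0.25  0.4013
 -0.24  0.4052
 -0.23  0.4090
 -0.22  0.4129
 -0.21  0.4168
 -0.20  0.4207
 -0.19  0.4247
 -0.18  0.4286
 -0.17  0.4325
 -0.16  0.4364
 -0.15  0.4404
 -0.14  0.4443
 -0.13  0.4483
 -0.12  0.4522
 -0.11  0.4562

σ√T = 0.14·√0.5 = 0.0990
d₁ = [ln(290/285) + (0.022 + 0.14²/2)·0.5] / 0.0990 = [0.0174 + 0.0159] / 0.0990 = 0.3363 ≈ 0.34
d₂ = d₁ − σ√T = 0.3363 − 0.0990 = 0.2373 ≈ 0.24
Risk-neutral Pr[S_T < K] = N(−d₂) = N(-0.24) = 0.4052

0.4052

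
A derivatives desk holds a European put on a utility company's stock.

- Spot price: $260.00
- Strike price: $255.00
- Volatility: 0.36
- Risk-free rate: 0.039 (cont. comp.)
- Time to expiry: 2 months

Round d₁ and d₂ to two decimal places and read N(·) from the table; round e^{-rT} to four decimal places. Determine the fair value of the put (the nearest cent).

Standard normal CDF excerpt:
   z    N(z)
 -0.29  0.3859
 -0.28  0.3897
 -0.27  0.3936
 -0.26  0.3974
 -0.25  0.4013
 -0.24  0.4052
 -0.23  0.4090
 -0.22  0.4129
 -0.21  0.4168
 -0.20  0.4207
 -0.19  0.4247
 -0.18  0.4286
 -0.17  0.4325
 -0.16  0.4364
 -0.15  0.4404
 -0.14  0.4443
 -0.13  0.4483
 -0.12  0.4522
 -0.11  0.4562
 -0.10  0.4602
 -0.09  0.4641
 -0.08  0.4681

T = 0.1667;  σ√T = 0.1470
d₁ = [ln(260/255) + (0.039 + 0.36²/2)·0.1667] / 0.1470 = [0.0194 + 0.0173] / 0.1470 = 0.2498 ⇒ 0.25
d₂ = d₁ − σ√T = 0.2498 − 0.1470 = 0.1029 ⇒ 0.10
exp(−rT) = exp(−0.039·0.1667) = 0.9935
P = 255·0.9935·N(-0.10) − 260·N(-0.25) = 255·0.9935·0.4602 − 260·0.4013 = 116.5882 − 104.3380 = 12.2502

$12.25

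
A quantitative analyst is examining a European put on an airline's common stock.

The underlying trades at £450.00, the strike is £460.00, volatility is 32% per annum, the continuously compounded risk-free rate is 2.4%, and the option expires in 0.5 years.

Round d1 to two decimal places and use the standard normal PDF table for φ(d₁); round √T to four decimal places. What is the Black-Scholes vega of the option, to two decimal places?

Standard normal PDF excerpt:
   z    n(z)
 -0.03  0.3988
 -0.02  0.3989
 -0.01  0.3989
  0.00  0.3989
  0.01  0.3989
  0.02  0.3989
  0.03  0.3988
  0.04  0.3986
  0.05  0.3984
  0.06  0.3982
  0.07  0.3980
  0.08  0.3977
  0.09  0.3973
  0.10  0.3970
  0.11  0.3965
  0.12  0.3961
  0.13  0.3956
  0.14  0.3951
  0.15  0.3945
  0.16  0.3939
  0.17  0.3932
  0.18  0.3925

σ√T = 0.32·√0.5 = 0.2263
d₁ = [ln(450/460) + (0.024 + 0.32²/2)·0.5] / 0.2263 = [-0.0220 + 0.0376] / 0.2263 = 0.0690 ≈ 0.07
√T = √0.5 = 0.7071
φ(d₁) = φ(0.07) = 0.3980
vega = S·φ(d₁)·√T = 450·0.3980·0.7071 = 126.6416

126.64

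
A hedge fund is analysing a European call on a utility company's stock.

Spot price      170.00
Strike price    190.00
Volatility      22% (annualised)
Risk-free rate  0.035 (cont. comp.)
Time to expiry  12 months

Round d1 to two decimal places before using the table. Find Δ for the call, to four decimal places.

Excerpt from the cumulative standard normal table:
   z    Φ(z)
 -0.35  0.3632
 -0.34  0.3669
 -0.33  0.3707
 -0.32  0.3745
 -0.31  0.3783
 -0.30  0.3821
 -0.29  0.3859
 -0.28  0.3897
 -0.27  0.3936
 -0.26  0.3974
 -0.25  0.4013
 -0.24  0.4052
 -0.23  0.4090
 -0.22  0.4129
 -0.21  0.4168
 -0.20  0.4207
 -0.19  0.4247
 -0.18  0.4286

0.4052

σ√T = 0.22·√1 = 0.2200
ln(S/K) + (r + σ²/2)T = ln(170/190) + (0.035 + 0.22²/2)·1 = -0.1112 + 0.0592 = -0.0520
d₁ = -0.0520 / 0.2200 = -0.2365 ⇒ -0.24
N(d₁) = N(-0.24) = 0.4052
Δ_call = N(d₁) = 0.4052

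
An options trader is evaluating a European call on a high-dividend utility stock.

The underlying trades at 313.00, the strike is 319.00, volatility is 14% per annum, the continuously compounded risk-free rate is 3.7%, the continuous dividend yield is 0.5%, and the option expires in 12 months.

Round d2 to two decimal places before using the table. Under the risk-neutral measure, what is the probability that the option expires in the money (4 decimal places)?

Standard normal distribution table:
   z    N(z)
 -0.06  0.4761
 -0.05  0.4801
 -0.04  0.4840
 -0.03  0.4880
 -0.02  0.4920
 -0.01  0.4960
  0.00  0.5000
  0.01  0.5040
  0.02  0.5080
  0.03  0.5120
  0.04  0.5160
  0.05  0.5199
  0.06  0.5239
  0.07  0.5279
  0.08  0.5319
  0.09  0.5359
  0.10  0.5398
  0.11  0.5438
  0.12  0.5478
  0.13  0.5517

0.5080

T = 1;  σ√T = 0.1400
d₁ = [ln(313/319) + (0.037 − 0.005 + 0.14²/2)·1] / 0.1400 = [-0.0190 + 0.0418] / 0.1400 = 0.1629 → 0.16
d₂ = d₁ − σ√T = 0.1629 − 0.1400 = 0.0229 → 0.02
Pr(exercise) under Q = N(d₂) = 0.5080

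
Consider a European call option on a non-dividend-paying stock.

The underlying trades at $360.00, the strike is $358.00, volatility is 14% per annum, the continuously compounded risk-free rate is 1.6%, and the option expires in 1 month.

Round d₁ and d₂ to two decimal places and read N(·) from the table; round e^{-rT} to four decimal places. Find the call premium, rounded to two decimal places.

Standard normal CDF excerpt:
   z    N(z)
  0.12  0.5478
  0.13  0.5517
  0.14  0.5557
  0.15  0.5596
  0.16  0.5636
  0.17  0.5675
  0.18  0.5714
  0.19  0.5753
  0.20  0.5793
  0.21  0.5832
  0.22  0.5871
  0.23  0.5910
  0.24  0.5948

T = 0.08333;  σ√T = 0.0404
d₁ = [ln(360/358) + (0.016 + 0.14²/2)·0.08333] / 0.0404 = [0.0056 + 0.0022] / 0.0404 = 0.1910 → 0.19
d₂ = d₁ − σ√T = 0.1910 − 0.0404 = 0.1506 → 0.15
exp(−rT) = exp(−0.016·0.08333) = 0.9987
N(d₁) = N(0.19) = 0.5753;  N(d₂) = N(0.15) = 0.5596
C = 360·0.5753 − 358·0.9987·0.5596 = 207.1080 − 200.0764 = 7.0316

$7.03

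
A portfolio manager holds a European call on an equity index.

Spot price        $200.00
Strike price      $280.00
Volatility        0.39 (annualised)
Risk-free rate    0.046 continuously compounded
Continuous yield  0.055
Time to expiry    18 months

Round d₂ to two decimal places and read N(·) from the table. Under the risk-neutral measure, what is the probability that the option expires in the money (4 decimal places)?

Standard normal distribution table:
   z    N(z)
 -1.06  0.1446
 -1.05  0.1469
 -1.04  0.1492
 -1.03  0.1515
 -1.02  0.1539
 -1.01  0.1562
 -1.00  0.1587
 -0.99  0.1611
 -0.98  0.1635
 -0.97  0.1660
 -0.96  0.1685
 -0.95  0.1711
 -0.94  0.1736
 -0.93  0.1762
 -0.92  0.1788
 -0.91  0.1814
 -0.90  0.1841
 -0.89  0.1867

σ√T = 0.39·√1.5 = 0.4777
d₁ = [ln(200/280) + (0.046 − 0.055 + 0.39²/2)·1.5] / 0.4777 = [-0.3365 + 0.1006] / 0.4777 = -0.4939 which rounds to -0.49
d₂ = d₁ − σ√T = -0.4939 − 0.4777 = -0.9715 which rounds to -0.97
Pr(exercise) under Q = N(d₂) = 0.1660

0.1660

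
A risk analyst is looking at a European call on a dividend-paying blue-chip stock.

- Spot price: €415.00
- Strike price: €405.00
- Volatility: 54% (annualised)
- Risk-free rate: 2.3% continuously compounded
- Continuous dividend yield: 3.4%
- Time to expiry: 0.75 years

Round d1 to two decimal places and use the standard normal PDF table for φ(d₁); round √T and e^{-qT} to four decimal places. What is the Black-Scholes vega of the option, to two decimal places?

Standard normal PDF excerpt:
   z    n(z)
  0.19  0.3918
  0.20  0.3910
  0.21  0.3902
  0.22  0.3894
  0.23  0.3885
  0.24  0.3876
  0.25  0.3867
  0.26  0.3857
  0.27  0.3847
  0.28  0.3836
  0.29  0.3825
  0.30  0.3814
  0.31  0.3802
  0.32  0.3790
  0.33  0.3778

T = 0.75;  σ√T = 0.4677
d₁ = [ln(415/405) + (0.023 − 0.034 + 0.54²/2)·0.75] / 0.4677 = [0.0244 + 0.1011] / 0.4677 = 0.2683 ⇒ 0.27
√T = √0.75 = 0.8660
φ(d₁) = φ(0.27) = 0.3847
e^(−qT) = e^(−0.034·0.75) = 0.9748
vega = S·e^(−qT)·φ(d₁)·√T = 415·0.9748·0.3847·0.8660 = 134.7732
(Vega is the same for a European call and put with the same parameters.)

134.77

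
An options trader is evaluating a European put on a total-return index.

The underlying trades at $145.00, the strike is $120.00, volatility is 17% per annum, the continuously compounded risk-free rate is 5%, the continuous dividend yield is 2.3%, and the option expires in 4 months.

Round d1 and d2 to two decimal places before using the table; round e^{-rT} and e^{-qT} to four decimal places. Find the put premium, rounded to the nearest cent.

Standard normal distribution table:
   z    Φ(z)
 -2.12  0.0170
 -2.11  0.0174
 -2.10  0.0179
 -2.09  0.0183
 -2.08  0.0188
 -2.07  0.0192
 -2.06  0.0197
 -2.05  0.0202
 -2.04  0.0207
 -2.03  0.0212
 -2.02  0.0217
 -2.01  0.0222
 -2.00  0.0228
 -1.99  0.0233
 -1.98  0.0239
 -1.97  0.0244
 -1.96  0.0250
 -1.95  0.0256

$0.12

σ√T = 0.17 × 0.5774 = 0.0981
d₁ = [ln(145/120) + (0.05 − 0.023 + 0.17²/2)·0.3333] / 0.0981 = [0.1892 + 0.0138] / 0.0981 = 2.0689 → 2.07
d₂ = d₁ − σ√T = 2.0689 − 0.0981 = 1.9707 → 1.97
exp(−qT) = exp(−0.023·0.3333) = 0.9924;  exp(−rT) = exp(−0.05·0.3333) = 0.9835
N(−d₂) = N(-1.97) = 0.0244;  N(−d₁) = N(-2.07) = 0.0192
P = 120·0.9835·0.0244 − 145·0.9924·0.0192 = 2.8797 − 2.7628 = 0.1168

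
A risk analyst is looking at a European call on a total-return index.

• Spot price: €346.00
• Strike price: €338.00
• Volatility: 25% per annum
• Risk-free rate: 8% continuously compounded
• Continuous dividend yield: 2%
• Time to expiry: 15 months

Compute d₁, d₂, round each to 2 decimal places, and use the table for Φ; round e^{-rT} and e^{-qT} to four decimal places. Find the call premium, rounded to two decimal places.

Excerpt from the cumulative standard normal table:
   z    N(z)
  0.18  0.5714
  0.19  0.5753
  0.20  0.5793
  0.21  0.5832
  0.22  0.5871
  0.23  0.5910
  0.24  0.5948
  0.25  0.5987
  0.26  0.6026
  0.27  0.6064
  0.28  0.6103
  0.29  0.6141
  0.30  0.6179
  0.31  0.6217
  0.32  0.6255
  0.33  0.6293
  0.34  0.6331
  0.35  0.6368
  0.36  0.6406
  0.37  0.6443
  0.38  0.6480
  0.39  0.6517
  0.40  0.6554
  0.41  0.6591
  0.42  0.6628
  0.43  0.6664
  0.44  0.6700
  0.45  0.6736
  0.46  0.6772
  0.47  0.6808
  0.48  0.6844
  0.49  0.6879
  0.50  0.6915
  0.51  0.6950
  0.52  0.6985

€53.78

σ√T = 0.25·√1.25 = 0.2795
d₁ = [ln(346/338) + (0.08 − 0.02 + 0.25²/2)·1.25] / 0.2795 = [0.0234 + 0.1141] / 0.2795 = 0.4918 ⇒ 0.49
d₂ = d₁ − σ√T = 0.4918 − 0.2795 = 0.2123 ⇒ 0.21
exp(−qT) = exp(−0.02·1.25) = 0.9753;  exp(−rT) = exp(−0.08·1.25) = 0.9048
C = 346·0.9753·N(0.49) − 338·0.9048·N(0.21) = 346·0.9753·0.6879 − 338·0.9048·0.5832 = 232.1345 − 178.3556 = 53.7788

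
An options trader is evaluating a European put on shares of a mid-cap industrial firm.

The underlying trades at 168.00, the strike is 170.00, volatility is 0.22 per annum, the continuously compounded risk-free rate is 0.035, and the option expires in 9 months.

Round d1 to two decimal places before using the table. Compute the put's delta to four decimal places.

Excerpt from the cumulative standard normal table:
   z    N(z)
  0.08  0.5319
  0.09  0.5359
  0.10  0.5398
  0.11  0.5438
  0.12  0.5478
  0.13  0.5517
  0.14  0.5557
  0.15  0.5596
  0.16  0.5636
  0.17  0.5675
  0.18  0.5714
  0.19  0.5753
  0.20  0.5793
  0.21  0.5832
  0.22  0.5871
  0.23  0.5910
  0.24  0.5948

-0.4325

T = 0.75;  σ√T = 0.1905
d₁ = [ln(168/170) + (0.035 + 0.22²/2)·0.75] / 0.1905 = [-0.0118 + 0.0444] / 0.1905 = 0.1709 → 0.17
N(d₁) = N(0.17) = 0.5675
Δ_put = N(d₁) − 1 = 0.5675 − 1 = -0.4325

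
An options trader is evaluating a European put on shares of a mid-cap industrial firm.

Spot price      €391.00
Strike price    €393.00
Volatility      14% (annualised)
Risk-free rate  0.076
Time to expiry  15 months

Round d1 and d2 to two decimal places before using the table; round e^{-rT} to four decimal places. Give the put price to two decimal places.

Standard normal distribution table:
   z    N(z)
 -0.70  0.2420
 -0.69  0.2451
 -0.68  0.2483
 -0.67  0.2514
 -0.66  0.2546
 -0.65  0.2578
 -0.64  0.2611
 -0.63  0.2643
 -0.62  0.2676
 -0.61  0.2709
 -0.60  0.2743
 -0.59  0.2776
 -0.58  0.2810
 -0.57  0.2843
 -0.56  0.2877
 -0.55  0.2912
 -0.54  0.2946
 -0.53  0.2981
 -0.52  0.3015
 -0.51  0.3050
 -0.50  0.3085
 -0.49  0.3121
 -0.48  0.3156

T = 1.25;  σ√T = 0.1565
d₁ = [ln(391/393) + (0.076 + 0.14²/2)·1.25] / 0.1565 = [-0.0051 + 0.1072] / 0.1565 = 0.6526 which rounds to 0.65
d₂ = d₁ − σ√T = 0.6526 − 0.1565 = 0.4961 which rounds to 0.50
exp(−rT) = exp(−0.076·1.25) = 0.9094
N(−d₂) = N(-0.50) = 0.3085;  N(−d₁) = N(-0.65) = 0.2578
P = 393·0.9094·0.3085 − 391·0.2578 = 110.2561 − 100.7998 = 9.4563

€9.46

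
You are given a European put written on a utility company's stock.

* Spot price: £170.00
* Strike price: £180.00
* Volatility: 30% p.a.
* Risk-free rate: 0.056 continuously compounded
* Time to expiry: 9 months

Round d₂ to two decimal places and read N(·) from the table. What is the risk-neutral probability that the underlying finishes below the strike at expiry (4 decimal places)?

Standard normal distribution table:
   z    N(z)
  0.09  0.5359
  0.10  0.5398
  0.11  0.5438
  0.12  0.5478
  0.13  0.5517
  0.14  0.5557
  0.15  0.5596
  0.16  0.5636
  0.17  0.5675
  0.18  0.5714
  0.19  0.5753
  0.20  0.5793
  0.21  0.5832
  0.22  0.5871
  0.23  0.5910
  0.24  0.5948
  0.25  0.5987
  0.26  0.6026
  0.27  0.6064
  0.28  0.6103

0.5753

σ√T = 0.3 × 0.8660 = 0.2598
ln(S/K) + (r + σ²/2)T = ln(170/180) + (0.056 + 0.3²/2)·0.75 = -0.0572 + 0.0758 = 0.0186
d₁ = 0.0186 / 0.2598 = 0.0716 ≈ 0.07
d₂ = d₁ − σ√T = 0.0716 − 0.2598 = -0.1882 ≈ -0.19
Pr(exercise) under Q = N(−d₂) = N(0.19) = 0.5753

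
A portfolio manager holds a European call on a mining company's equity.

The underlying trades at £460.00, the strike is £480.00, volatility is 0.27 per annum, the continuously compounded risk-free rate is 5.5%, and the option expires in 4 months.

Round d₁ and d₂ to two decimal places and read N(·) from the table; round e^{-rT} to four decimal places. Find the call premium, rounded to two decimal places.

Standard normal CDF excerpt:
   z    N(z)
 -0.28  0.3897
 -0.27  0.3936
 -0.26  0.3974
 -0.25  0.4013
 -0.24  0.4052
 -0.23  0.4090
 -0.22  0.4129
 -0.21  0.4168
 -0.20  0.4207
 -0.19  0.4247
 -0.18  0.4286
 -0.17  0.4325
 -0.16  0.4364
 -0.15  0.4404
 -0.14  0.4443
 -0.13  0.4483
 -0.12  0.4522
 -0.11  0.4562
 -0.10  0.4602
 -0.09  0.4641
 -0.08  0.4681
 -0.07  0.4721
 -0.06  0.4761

£22.58

T = 0.3333;  σ√T = 0.1559
d₁ = [ln(460/480) + (0.055 + ½·0.27²)·0.3333] / (σ√T) = (-0.0426 + 0.0305) / 0.1559 = -0.0775 ≈ -0.08
d₂ = -0.0775 − 0.1559 = -0.2334 ≈ -0.23
exp(−rT) = exp(−0.055·0.3333) = 0.9818
N(d₁) = N(-0.08) = 0.4681;  N(d₂) = N(-0.23) = 0.4090
C = 460·0.4681 − 480·0.9818·0.4090 = 215.3260 − 192.7470 = 22.5790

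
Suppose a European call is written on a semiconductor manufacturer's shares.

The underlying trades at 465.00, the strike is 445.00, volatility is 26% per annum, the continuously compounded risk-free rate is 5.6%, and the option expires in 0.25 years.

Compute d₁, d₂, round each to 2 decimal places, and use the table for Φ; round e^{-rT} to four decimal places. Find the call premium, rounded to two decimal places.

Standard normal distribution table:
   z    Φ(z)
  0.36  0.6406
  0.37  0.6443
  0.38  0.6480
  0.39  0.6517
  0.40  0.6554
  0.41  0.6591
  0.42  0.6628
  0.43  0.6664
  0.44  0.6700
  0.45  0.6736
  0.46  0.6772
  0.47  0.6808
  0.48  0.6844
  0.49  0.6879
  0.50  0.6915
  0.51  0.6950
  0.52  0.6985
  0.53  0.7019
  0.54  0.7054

38.82

σ√T = 0.26 × 0.5000 = 0.1300
ln(S/K) + (r + σ²/2)T = ln(465/445) + (0.056 + 0.26²/2)·0.25 = 0.0440 + 0.0225 = 0.0664
d₁ = 0.0664 / 0.1300 = 0.5109 ⇒ 0.51
d₂ = d₁ − σ√T = 0.5109 − 0.1300 = 0.3809 ⇒ 0.38
exp(−rT) = exp(−0.056·0.25) = 0.9861
C = 465·N(0.51) − 445·0.9861·N(0.38) = 465·0.6950 − 445·0.9861·0.6480 = 323.1750 − 284.3518 = 38.8232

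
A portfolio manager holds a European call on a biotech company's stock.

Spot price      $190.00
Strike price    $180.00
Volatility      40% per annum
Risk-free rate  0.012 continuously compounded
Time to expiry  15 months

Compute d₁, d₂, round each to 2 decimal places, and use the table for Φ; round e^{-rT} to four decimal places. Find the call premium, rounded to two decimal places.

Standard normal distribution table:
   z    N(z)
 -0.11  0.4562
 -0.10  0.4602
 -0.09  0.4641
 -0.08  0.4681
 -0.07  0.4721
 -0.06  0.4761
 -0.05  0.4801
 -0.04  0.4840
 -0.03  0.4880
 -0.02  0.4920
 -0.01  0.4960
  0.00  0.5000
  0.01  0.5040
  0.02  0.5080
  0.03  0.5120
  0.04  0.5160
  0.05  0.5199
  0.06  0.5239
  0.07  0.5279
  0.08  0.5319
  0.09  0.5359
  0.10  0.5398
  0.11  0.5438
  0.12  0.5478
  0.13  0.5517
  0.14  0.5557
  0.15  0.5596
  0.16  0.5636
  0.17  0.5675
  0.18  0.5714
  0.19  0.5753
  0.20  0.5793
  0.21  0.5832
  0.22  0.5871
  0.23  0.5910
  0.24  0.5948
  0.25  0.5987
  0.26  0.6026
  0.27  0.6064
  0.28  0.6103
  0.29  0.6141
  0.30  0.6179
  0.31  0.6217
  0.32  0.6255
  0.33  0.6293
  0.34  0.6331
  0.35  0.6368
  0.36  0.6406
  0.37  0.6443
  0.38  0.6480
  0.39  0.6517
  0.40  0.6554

$39.41

σ√T = 0.4 × 1.1180 = 0.4472
ln(S/K) + (r + σ²/2)T = ln(190/180) + (0.012 + 0.4²/2)·1.25 = 0.0541 + 0.1150 = 0.1691
d₁ = 0.1691 / 0.4472 = 0.3780 → 0.38
d₂ = d₁ − σ√T = 0.3780 − 0.4472 = -0.0692 → -0.07
exp(−rT) = exp(−0.012·1.25) = 0.9851
N(d₁) = N(0.38) = 0.6480;  N(d₂) = N(-0.07) = 0.4721
C = 190·0.6480 − 180·0.9851·0.4721 = 123.1200 − 83.7118 = 39.4082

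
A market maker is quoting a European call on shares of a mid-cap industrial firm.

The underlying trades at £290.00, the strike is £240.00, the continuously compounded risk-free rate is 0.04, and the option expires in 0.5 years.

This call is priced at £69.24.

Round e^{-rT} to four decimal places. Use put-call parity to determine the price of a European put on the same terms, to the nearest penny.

£14.49

e^(−rT) = e^(−0.04·0.5) = 0.9802
Put-call parity: C − P = S − K·e^(−rT) = 290 − 240·0.9802 = 290 − 235.2480 = 54.7520
P = C − (C − P) = 69.24 − (54.7520) = 14.4880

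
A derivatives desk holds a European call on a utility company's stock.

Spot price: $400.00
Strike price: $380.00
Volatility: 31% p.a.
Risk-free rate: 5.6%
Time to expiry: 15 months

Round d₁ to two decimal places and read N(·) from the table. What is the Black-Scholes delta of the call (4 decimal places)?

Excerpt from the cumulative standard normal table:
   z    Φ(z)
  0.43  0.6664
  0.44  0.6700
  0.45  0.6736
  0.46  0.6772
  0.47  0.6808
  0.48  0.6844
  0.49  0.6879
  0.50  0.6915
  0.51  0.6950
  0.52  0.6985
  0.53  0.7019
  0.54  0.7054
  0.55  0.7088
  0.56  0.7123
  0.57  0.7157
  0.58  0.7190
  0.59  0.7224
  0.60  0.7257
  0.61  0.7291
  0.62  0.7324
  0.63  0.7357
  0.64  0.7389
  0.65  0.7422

0.6985

T = 1.25;  σ√T = 0.3466
d₁ = [ln(400/380) + (0.056 + 0.31²/2)·1.25] / 0.3466 = [0.0513 + 0.1301] / 0.3466 = 0.5233 ⇒ 0.52
N(d₁) = N(0.52) = 0.6985
Δ_call = N(d₁) = 0.6985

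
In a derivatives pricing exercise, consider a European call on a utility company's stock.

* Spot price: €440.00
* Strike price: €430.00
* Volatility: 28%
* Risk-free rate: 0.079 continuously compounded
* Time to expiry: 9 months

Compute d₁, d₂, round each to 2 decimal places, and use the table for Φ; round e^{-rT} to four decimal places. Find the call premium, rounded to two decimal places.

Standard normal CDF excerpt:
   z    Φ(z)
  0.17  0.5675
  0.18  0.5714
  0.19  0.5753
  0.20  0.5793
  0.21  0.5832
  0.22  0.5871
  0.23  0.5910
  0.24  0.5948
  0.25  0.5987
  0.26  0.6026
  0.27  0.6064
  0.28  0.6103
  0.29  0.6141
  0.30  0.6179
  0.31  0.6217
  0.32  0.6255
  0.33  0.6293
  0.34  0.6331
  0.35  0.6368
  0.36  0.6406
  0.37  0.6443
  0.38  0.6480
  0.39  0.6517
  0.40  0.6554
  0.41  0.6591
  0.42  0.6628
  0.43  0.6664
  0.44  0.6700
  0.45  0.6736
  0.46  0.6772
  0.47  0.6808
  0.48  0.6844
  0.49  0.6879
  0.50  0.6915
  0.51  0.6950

T = 0.75;  σ√T = 0.2425
ln(S/K) + (r + σ²/2)T = ln(440/430) + (0.079 + 0.28²/2)·0.75 = 0.0230 + 0.0887 = 0.1116
d₁ = 0.1116 / 0.2425 = 0.4604 ≈ 0.46
d₂ = d₁ − σ√T = 0.4604 − 0.2425 = 0.2179 ≈ 0.22
e^(−rT) = e^(−0.079·0.75) = 0.9425
N(d₁) = N(0.46) = 0.6772;  N(d₂) = N(0.22) = 0.5871
C = 440·0.6772 − 430·0.9425·0.5871 = 297.9680 − 237.9370 = 60.0310

€60.03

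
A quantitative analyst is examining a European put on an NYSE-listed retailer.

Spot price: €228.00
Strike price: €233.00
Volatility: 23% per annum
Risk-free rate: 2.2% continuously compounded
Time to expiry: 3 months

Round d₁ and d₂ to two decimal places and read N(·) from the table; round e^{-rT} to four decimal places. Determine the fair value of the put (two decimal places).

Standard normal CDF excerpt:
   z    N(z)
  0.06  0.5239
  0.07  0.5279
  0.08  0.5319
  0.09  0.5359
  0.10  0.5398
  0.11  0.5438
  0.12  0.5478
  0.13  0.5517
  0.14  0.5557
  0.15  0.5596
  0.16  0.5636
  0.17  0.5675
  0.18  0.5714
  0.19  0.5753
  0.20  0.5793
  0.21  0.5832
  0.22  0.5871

σ√T = 0.23 × 0.5000 = 0.1150
ln(S/K) + (r + σ²/2)T = ln(228/233) + (0.022 + 0.23²/2)·0.25 = -0.0217 + 0.0121 = -0.0096
d₁ = -0.0096 / 0.1150 = -0.0833 ⇒ -0.08
d₂ = d₁ − σ√T = -0.0833 − 0.1150 = -0.1983 ⇒ -0.20
exp(−rT) = exp(−0.022·0.25) = 0.9945
N(−d₂) = N(0.20) = 0.5793;  N(−d₁) = N(0.08) = 0.5319
P = 233·0.9945·0.5793 − 228·0.5319 = 134.2345 − 121.2732 = 12.9613

€12.96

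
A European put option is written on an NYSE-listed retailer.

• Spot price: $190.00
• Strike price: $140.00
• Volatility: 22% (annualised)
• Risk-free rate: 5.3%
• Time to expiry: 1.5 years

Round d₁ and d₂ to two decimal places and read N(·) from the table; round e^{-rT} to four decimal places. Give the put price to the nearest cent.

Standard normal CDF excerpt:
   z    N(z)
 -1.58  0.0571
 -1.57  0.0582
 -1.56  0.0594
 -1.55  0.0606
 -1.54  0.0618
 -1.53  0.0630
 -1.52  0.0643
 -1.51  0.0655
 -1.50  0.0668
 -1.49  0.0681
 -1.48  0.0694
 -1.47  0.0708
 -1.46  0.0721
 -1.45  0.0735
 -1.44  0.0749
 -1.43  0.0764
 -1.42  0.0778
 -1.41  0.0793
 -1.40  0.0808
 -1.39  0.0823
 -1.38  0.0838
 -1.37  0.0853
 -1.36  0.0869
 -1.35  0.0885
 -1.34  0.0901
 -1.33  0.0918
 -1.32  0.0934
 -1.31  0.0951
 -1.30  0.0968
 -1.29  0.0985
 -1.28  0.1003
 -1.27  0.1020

σ√T = 0.22 × 1.2247 = 0.2694
d₁ = [ln(190/140) + (0.053 + 0.22²/2)·1.5] / 0.2694 = [0.3054 + 0.1158] / 0.2694 = 1.5632 which rounds to 1.56
d₂ = d₁ − σ√T = 1.5632 − 0.2694 = 1.2937 which rounds to 1.29
e^(−rT) = e^(−0.053·1.5) = 0.9236
N(−d₂) = N(-1.29) = 0.0985;  N(−d₁) = N(-1.56) = 0.0594
P = 140·0.9236·0.0985 − 190·0.0594 = 12.7364 − 11.2860 = 1.4504

$1.45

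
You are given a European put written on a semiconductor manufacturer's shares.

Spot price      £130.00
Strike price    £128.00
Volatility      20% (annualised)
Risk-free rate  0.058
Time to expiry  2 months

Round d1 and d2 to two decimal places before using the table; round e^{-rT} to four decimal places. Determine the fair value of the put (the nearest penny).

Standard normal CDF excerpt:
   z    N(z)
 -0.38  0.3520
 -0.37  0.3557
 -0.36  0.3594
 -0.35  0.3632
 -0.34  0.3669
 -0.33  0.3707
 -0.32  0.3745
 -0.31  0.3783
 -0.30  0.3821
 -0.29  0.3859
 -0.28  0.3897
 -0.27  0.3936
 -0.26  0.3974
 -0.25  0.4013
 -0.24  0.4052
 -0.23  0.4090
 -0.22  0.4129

£2.68

T = 0.1667;  σ√T = 0.0816
d₁ = [ln(130/128) + (0.058 + 0.2²/2)·0.1667] / 0.0816 = [0.0155 + 0.0130] / 0.0816 = 0.3491 → 0.35
d₂ = d₁ − σ√T = 0.3491 − 0.0816 = 0.2675 → 0.27
e^(−rT) = e^(−0.058·0.1667) = 0.9904
P = 128·0.9904·N(-0.27) − 130·N(-0.35) = 128·0.9904·0.3936 − 130·0.3632 = 49.8971 − 47.2160 = 2.6811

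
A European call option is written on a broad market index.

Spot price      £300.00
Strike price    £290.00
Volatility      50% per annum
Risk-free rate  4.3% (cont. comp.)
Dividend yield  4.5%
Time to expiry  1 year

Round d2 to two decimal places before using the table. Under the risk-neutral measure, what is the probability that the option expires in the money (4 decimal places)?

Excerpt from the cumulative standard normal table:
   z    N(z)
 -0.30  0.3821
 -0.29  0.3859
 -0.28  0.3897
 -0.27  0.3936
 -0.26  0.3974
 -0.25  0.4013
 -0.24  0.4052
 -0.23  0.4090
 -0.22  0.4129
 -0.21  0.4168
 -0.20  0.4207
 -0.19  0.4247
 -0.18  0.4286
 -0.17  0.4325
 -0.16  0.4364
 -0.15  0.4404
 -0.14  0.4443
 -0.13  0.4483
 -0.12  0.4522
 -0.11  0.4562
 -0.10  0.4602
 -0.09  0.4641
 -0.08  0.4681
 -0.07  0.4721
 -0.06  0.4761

σ√T = 0.5·√1 = 0.5000
d₁ = [ln(300/290) + (0.043 − 0.045 + 0.5²/2)·1] / 0.5000 = [0.0339 + 0.1230] / 0.5000 = 0.3138 ⇒ 0.31
d₂ = d₁ − σ√T = 0.3138 − 0.5000 = -0.1862 ⇒ -0.19
Risk-neutral Pr[S_T > K] = N(d₂) = N(-0.19) = 0.4247

0.4247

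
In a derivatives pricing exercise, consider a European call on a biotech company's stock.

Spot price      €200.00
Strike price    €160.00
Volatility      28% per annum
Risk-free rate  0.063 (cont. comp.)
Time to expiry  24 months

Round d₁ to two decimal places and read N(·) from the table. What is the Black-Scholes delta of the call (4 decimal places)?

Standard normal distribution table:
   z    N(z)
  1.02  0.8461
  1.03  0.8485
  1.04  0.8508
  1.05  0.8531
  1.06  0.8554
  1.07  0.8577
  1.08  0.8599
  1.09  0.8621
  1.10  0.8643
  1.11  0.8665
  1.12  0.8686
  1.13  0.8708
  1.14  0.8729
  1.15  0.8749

σ√T = 0.28·√2 = 0.3960
d₁ = [ln(200/160) + (0.063 + 0.28²/2)·2] / 0.3960 = [0.2231 + 0.2044] / 0.3960 = 1.0797 which rounds to 1.08
N(d₁) = N(1.08) = 0.8599
Δ_call = N(d₁) = 0.8599

0.8599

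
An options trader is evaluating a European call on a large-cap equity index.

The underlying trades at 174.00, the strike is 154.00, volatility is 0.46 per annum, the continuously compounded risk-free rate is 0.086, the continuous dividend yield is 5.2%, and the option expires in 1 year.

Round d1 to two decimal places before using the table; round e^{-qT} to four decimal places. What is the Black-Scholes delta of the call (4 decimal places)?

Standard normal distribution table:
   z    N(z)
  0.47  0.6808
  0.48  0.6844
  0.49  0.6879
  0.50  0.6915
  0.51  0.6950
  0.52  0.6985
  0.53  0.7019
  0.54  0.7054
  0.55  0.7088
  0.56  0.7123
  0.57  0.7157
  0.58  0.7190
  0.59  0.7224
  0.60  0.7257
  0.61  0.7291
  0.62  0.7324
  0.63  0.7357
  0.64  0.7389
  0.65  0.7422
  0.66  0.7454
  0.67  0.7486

σ√T = 0.46·√1 = 0.4600
d₁ = [ln(174/154) + (0.086 − 0.052 + 0.46²/2)·1] / 0.4600 = [0.1221 + 0.1398] / 0.4600 = 0.5694 ≈ 0.57
N(d₁) = N(0.57) = 0.7157
Δ_call = exp(−qT)·N(d₁) = 0.9493·0.7157 = 0.6794

0.6794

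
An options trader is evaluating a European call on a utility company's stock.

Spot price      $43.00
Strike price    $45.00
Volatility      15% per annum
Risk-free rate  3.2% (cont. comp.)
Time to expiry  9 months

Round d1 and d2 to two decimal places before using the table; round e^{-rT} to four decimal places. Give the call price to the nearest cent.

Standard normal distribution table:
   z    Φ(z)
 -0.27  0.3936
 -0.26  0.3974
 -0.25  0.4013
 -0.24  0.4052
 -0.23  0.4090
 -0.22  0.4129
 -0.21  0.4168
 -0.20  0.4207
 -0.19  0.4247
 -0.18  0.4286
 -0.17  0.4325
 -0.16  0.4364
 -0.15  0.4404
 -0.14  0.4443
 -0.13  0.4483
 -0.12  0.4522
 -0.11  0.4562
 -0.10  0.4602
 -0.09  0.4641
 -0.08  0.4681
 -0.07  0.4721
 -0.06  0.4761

$1.82

T = 0.75;  σ√T = 0.1299
d₁ = [ln(43/45) + (0.032 + 0.15²/2)·0.75] / 0.1299 = [-0.0455 + 0.0324] / 0.1299 = -0.1003 ⇒ -0.10
d₂ = d₁ − σ√T = -0.1003 − 0.1299 = -0.2302 ⇒ -0.23
exp(−rT) = exp(−0.032·0.75) = 0.9763
N(d₁) = N(-0.10) = 0.4602;  N(d₂) = N(-0.23) = 0.4090
C = 43·0.4602 − 45·0.9763·0.4090 = 19.7886 − 17.9688 = 1.8198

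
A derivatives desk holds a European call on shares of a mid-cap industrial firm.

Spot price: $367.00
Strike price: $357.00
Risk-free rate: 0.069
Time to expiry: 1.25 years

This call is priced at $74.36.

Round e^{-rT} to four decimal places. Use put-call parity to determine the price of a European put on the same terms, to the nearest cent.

$34.87

exp(−rT) = exp(−0.069·1.25) = 0.9174
Put-call parity: C − P = S − K·e^(−rT) = 367 − 357·0.9174 = 367 − 327.5118 = 39.4882
P = C − (C − P) = 74.36 − (39.4882) = 34.8718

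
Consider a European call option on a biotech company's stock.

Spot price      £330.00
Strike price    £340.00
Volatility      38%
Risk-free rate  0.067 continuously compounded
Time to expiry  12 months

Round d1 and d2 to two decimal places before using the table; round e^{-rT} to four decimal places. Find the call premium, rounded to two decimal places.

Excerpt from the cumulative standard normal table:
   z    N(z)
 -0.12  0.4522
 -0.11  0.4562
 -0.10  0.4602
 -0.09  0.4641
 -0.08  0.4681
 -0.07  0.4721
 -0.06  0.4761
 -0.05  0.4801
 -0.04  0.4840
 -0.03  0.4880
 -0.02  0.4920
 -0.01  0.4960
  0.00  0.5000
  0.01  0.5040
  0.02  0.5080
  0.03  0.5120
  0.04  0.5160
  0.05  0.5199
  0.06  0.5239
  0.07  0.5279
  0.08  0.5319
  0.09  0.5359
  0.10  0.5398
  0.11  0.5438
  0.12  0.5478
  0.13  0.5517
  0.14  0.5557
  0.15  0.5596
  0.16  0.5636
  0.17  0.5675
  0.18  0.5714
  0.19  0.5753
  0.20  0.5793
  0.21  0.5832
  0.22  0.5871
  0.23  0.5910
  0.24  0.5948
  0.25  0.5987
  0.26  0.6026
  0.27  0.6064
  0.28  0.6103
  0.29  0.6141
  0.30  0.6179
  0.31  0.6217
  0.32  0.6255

£55.08

T = 1;  σ√T = 0.3800
d₁ = [ln(330/340) + (0.067 + 0.38²/2)·1] / 0.3800 = [-0.0299 + 0.1392] / 0.3800 = 0.2878 ≈ 0.29
d₂ = d₁ − σ√T = 0.2878 − 0.3800 = -0.0922 ≈ -0.09
exp(−rT) = exp(−0.067·1) = 0.9352
C = 330·N(0.29) − 340·0.9352·N(-0.09) = 330·0.6141 − 340·0.9352·0.4641 = 202.6530 − 147.5689 = 55.0841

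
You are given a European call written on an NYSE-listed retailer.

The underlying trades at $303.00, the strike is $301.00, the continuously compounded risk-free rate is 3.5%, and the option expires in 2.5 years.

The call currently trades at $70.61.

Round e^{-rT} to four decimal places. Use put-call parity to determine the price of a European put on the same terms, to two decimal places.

e^(−rT) = e^(−0.035·2.5) = 0.9162
Put-call parity: C − P = S − K·e^(−rT) = 303 − 301·0.9162 = 303 − 275.7762 = 27.2238
P = C − (C − P) = 70.61 − (27.2238) = 43.3862

$43.39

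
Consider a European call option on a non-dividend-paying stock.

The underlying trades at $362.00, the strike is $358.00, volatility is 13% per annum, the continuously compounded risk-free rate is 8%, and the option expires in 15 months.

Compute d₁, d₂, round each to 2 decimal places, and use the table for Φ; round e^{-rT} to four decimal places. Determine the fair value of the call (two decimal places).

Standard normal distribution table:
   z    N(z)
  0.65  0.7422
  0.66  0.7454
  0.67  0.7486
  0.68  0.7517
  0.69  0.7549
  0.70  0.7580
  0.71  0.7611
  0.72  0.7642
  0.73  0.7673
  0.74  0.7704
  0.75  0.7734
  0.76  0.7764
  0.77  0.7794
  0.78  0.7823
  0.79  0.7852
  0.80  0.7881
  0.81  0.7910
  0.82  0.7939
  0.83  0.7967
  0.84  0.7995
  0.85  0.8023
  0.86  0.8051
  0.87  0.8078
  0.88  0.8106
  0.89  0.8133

$44.89

σ√T = 0.13 × 1.1180 = 0.1453
d₁ = [ln(362/358) + (0.08 + 0.13²/2)·1.25] / 0.1453 = [0.0111 + 0.1106] / 0.1453 = 0.8371 ≈ 0.84
d₂ = d₁ − σ√T = 0.8371 − 0.1453 = 0.6918 ≈ 0.69
e^(−rT) = e^(−0.08·1.25) = 0.9048
N(d₁) = N(0.84) = 0.7995;  N(d₂) = N(0.69) = 0.7549
C = 362·0.7995 − 358·0.9048·0.7549 = 289.4190 − 244.5260 = 44.8930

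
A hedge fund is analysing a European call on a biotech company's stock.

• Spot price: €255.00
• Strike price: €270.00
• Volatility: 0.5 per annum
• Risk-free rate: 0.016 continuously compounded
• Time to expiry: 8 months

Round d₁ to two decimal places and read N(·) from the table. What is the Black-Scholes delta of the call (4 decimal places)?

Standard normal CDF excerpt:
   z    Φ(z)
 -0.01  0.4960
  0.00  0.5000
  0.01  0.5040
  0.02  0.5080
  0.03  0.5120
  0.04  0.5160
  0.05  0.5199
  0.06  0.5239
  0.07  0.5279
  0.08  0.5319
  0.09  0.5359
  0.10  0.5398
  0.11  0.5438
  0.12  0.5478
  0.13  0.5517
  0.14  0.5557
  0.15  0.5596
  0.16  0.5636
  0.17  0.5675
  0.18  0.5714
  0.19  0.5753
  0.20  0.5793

0.5359

σ√T = 0.5 × 0.8165 = 0.4082
d₁ = [ln(255/270) + (0.016 + ½·0.5²)·0.6667] / (σ√T) = (-0.0572 + 0.0940) / 0.4082 = 0.0902 which rounds to 0.09
N(d₁) = N(0.09) = 0.5359
Δ_call = N(d₁) = 0.5359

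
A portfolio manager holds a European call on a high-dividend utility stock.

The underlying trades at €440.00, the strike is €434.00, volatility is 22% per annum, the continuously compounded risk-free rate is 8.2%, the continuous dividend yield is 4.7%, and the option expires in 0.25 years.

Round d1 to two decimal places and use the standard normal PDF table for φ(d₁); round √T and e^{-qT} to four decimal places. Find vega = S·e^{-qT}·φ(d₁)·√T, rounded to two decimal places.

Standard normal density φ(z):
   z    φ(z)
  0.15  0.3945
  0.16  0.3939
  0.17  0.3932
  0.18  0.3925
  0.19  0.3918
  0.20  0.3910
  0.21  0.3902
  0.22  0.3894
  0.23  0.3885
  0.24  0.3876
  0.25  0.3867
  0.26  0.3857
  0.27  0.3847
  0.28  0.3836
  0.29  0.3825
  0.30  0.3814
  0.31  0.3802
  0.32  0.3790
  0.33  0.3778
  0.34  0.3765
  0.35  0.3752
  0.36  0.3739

83.86

σ√T = 0.22·√0.25 = 0.1100
d₁ = [ln(440/434) + (0.082 − 0.047 + ½·0.22²)·0.25] / (σ√T) = (0.0137 + 0.0148) / 0.1100 = 0.2594 → 0.26
√T = √0.25 = 0.5000
φ(d₁) = φ(0.26) = 0.3857
e^(−qT) = e^(−0.047·0.25) = 0.9883
vega = S·e^(−qT)·φ(d₁)·√T = 440·0.9883·0.3857·0.5000 = 83.8612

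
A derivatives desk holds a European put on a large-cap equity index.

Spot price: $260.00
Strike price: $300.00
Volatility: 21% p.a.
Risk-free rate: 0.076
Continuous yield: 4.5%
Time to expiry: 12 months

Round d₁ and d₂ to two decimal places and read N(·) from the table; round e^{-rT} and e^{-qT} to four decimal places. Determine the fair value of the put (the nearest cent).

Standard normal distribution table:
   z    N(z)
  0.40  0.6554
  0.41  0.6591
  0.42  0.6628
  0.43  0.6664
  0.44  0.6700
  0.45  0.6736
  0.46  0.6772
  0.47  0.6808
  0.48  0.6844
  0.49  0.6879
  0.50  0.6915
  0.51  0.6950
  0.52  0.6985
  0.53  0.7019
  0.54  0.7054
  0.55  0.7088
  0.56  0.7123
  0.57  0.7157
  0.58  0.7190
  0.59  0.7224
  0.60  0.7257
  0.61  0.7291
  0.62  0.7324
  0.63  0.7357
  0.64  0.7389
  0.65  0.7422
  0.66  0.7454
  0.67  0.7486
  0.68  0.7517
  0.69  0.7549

σ√T = 0.21 × 1.0000 = 0.2100
ln(S/K) + (r − q + σ²/2)T = ln(260/300) + (0.076 − 0.045 + 0.21²/2)·1 = -0.1431 + 0.0530 = -0.0901
d₁ = -0.0901 / 0.2100 = -0.4288 ≈ -0.43
d₂ = d₁ − σ√T = -0.4288 − 0.2100 = -0.6388 ≈ -0.64
exp(−qT) = exp(−0.045·1) = 0.9560;  exp(−rT) = exp(−0.076·1) = 0.9268
N(−d₂) = N(0.64) = 0.7389;  N(−d₁) = N(0.43) = 0.6664
P = 300·0.9268·0.7389 − 260·0.9560·0.6664 = 205.4438 − 165.6404 = 39.8034

$39.80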